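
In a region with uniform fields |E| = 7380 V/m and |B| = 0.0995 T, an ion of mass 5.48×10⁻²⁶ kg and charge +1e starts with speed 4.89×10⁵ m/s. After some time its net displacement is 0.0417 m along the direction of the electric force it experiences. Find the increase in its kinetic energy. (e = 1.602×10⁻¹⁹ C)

The magnetic force is always ⟂ v and does no work; only the electric force changes KE.
ΔKE = F_E · d = |q|E d = (1.602×10⁻¹⁹)(7380)(0.0417) ≈ 4.93×10⁻¹⁷ J.

ΔKE ≈ 4.93×10⁻¹⁷ J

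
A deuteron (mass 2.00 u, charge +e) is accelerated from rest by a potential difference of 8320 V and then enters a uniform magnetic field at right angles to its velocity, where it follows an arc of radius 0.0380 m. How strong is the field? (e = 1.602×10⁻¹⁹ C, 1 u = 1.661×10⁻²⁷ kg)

v = √(2|q|V/m) = √(2·1.602×10⁻¹⁹·8320/3.322×10⁻²⁷) ≈ 8.958×10⁵ m/s.
B = mv/(|q|r) = (3.322×10⁻²⁷)(8.958×10⁵)/((1.602×10⁻¹⁹)(0.0380)) ≈ 0.489 T.

B ≈ 0.489 T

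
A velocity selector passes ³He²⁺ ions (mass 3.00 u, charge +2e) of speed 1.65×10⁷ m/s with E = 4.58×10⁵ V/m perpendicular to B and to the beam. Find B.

B = 0.0278 T

Balance of forces in the selector: qE = qvB ⇒ B = E/v.
B = 4.58×10⁵/1.65×10⁷ = 0.0278 T.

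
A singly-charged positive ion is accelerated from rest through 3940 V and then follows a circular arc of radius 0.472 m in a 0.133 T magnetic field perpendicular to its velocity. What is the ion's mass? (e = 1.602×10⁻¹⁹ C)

Combine |q|V = ½mv² and r = mv/(|q|B): eliminate v to get m = qB²r²/(2V).
m = (1.602×10⁻¹⁹)(0.133)²(0.472)²/(2·3940) ≈ 8.01×10⁻²⁶ kg.

m ≈ 8.01×10⁻²⁶ kg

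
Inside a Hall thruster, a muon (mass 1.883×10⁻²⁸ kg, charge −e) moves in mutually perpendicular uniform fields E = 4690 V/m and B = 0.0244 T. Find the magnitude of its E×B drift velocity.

The steady drift has the magnetic force balancing the electric force, so v_d = E/B.
v_d = 4690/0.0244 = 1.92×10⁵ m/s.

v_d ≈ 1.92×10⁵ m/s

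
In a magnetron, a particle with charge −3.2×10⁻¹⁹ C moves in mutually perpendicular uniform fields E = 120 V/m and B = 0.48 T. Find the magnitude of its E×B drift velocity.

The steady drift has the magnetic force balancing the electric force, so v_d = E/B.
v_d = 120/0.48 = 250 m/s.

v_d ≈ 250 m/s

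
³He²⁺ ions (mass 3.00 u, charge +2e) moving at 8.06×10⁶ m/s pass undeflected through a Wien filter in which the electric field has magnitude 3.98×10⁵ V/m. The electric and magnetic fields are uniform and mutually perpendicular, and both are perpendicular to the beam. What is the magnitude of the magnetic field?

B = 0.0494 T

Balance of forces in the selector: qE = qvB ⇒ B = E/v.
B = 3.98×10⁵/8.06×10⁶ = 0.0494 T.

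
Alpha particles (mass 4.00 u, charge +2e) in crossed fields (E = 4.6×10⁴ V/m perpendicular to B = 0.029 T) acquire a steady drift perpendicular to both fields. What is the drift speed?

In crossed fields the guiding centre drifts at v_d = |E×B|/B² = E/B, independent of charge and mass.
v_d = 4.6×10⁴/0.029 = 1.6×10⁶ m/s.

v_d ≈ 1.6×10⁶ m/s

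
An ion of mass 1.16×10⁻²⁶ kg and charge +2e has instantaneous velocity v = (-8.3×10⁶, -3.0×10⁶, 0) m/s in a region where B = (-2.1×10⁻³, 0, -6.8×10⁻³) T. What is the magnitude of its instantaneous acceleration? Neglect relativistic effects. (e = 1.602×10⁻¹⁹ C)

|a| ≈ 1.67×10¹² m/s²

v×B = (2.04×10⁴, -5.64×10⁴, -6300) N/C.
F = q v×B = (3.204×10⁻¹⁹ C)·(2.04×10⁴, -5.64×10⁴, -6300) = (6.54×10⁻¹⁵, -1.81×10⁻¹⁴, -2.02×10⁻¹⁵) N.
|a| = |F|/m = 1.933×10⁻¹⁴/1.16×10⁻²⁶ ≈ 1.67×10¹² m/s².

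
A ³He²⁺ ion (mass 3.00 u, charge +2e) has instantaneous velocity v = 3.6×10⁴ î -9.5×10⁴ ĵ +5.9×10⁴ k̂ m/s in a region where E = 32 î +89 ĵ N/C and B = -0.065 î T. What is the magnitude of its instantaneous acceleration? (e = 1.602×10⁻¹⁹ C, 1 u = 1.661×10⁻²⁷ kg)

|a| ≈ 4.64×10¹¹ m/s²

v×B = (0, -3840, -6180) N/C.
E + v×B = (32.0, -3750, -6180) N/C.
F = q(E + v×B) = (3.204×10⁻¹⁹ C)·(32.0, -3750, -6180) = (1.03×10⁻¹⁷, -1.20×10⁻¹⁵, -1.98×10⁻¹⁵) N.
|a| = |F|/m = 2.314×10⁻¹⁵/4.983×10⁻²⁷ ≈ 4.64×10¹¹ m/s².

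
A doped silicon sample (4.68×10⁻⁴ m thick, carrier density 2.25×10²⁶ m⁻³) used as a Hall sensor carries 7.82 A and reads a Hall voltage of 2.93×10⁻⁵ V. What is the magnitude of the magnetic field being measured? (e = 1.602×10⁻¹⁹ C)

From V_H = IB/(n e t), B = V_H n e t / I.
B = (2.93×10⁻⁵)(2.25×10²⁶)(1.602×10⁻¹⁹)(4.68×10⁻⁴)/7.82 ≈ 0.0632 T.

B ≈ 0.0632 T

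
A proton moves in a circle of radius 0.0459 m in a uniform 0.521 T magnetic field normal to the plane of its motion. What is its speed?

From |q|vB = mv²/r, v = |q|Br/m.
v = (1.602×10⁻¹⁹)(0.521)(0.0459)/1.673×10⁻²⁷ ≈ 2.29×10⁶ m/s.

v ≈ 2.29×10⁶ m/s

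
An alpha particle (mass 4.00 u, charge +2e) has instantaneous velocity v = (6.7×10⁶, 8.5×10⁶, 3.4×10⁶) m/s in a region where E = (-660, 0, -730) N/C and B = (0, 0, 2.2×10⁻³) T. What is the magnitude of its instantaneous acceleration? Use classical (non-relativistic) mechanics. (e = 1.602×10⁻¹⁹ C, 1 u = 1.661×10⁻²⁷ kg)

|a| ≈ 1.12×10¹² m/s²

v×B = (1.87×10⁴, -1.47×10⁴, 0) N/C.
E + v×B = (1.80×10⁴, -1.47×10⁴, -730) N/C.
F = q(E + v×B) = (3.204×10⁻¹⁹ C)·(1.80×10⁴, -1.47×10⁴, -730) = (5.78×10⁻¹⁵, -4.72×10⁻¹⁵, -2.34×10⁻¹⁶) N.
|a| = |F|/m = 7.468×10⁻¹⁵/6.644×10⁻²⁷ ≈ 1.12×10¹² m/s².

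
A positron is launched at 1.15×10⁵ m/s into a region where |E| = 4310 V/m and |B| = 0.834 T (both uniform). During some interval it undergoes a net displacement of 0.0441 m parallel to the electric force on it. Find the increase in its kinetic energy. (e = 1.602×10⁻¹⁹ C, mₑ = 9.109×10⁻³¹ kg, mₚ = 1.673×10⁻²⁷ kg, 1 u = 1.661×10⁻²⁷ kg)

ΔKE ≈ 3.04×10⁻¹⁷ J

The magnetic force is always ⟂ v and does no work; only the electric force changes KE.
ΔKE = F_E · d = |q|E d = (1.602×10⁻¹⁹)(4310)(0.0441) ≈ 3.04×10⁻¹⁷ J.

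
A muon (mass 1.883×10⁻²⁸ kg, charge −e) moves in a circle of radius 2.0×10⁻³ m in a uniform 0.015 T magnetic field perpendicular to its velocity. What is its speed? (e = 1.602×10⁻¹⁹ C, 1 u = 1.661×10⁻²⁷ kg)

v ≈ 2.6×10⁴ m/s

From |q|vB = mv²/r, v = |q|Br/m.
v = (1.602×10⁻¹⁹)(0.015)(2.0×10⁻³)/1.883×10⁻²⁸ ≈ 2.6×10⁴ m/s.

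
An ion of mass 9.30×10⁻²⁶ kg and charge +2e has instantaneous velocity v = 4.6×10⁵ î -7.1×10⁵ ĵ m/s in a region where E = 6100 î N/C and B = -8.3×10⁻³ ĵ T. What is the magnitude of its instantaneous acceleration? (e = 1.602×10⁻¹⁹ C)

|a| ≈ 2.48×10¹⁰ m/s²

v×B = (0, 0, -3820) N/C.
E + v×B = (6100, 0, -3820) N/C.
F = q(E + v×B) = (3.204×10⁻¹⁹ C)·(6100, 0, -3820) = (1.95×10⁻¹⁵, 0, -1.22×10⁻¹⁵) N.
|a| = |F|/m = 2.306×10⁻¹⁵/9.30×10⁻²⁶ ≈ 2.48×10¹⁰ m/s².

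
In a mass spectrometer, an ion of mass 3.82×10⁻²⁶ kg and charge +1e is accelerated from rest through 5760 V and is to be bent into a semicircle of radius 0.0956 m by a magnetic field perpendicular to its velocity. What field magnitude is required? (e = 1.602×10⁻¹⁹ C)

v = √(2|q|V/m) = √(2·1.602×10⁻¹⁹·5760/3.82×10⁻²⁶) ≈ 2.198×10⁵ m/s.
B = mv/(|q|r) = (3.82×10⁻²⁶)(2.198×10⁵)/((1.602×10⁻¹⁹)(0.0956)) ≈ 0.548 T.

B ≈ 0.548 T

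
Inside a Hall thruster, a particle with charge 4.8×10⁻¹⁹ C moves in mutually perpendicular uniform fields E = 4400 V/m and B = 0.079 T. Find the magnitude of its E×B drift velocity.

v_d ≈ 5.6×10⁴ m/s

The steady drift has the magnetic force balancing the electric force, so v_d = E/B.
v_d = 4400/0.079 = 5.6×10⁴ m/s.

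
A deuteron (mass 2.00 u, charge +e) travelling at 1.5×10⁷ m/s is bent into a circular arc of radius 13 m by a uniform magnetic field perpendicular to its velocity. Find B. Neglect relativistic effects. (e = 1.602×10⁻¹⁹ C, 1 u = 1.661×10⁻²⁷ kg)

From |q|vB = mv²/r, B = mv/(|q|r).
B = (3.322×10⁻²⁷)(1.5×10⁷)/((1.602×10⁻¹⁹)(13)) ≈ 0.024 T.

B ≈ 0.024 T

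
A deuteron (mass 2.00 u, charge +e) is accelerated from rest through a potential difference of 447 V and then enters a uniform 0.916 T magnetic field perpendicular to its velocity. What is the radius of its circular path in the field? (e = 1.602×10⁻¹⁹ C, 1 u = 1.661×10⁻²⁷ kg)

Acceleration: |q|V = ½mv² ⇒ v = √(2|q|V/m) = √(2·1.602×10⁻¹⁹·447/3.322×10⁻²⁷) ≈ 2.076×10⁵ m/s.
In the field: r = mv/(|q|B) = (3.322×10⁻²⁷)(2.076×10⁵)/((1.602×10⁻¹⁹)(0.916)) ≈ 4.70×10⁻³ m.

r ≈ 4.70×10⁻³ m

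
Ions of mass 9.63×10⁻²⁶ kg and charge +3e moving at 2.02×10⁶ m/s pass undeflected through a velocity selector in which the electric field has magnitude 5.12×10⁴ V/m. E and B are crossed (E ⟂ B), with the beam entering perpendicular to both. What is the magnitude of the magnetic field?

B = 0.0253 T

Balance of forces in the selector: qE = qvB ⇒ B = E/v.
B = 5.12×10⁴/2.02×10⁶ = 0.0253 T.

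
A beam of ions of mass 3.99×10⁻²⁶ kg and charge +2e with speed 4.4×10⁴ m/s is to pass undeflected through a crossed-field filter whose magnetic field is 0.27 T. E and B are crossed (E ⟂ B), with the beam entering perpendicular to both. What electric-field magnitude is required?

For straight-line motion qE = qvB, so E = vB.
E = 4.4×10⁴ × 0.27 = 1.2×10⁴ V/m.

E = 1.2×10⁴ V/m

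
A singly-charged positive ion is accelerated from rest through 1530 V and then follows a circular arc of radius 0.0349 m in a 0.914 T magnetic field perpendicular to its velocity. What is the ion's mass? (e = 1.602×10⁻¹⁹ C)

Combine |q|V = ½mv² and r = mv/(|q|B): eliminate v to get m = qB²r²/(2V).
m = (1.602×10⁻¹⁹)(0.914)²(0.0349)²/(2·1530) ≈ 5.33×10⁻²⁶ kg.

m ≈ 5.33×10⁻²⁶ kg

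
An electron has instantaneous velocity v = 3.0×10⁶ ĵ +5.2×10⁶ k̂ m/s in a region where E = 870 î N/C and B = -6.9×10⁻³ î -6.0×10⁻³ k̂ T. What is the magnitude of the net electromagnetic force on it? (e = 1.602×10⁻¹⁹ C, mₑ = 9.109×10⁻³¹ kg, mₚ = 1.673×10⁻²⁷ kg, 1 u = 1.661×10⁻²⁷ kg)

v×B = (-1.80×10⁴, -3.59×10⁴, 2.07×10⁴) N/C.
E + v×B = (-1.71×10⁴, -3.59×10⁴, 2.07×10⁴) N/C.
F = q(E + v×B) = (−1.602×10⁻¹⁹ C)·(-1.71×10⁴, -3.59×10⁴, 2.07×10⁴) = (2.74×10⁻¹⁵, 5.75×10⁻¹⁵, -3.32×10⁻¹⁵) N.
|F| = 7.18×10⁻¹⁵ N.

|F| ≈ 7.18×10⁻¹⁵ N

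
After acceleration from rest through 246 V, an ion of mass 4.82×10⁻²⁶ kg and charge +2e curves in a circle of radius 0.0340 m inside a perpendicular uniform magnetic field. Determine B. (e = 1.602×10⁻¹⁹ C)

v = √(2|q|V/m) = √(2·3.204×10⁻¹⁹·246/4.82×10⁻²⁶) ≈ 5.719×10⁴ m/s.
B = mv/(|q|r) = (4.82×10⁻²⁶)(5.719×10⁴)/((3.204×10⁻¹⁹)(0.0340)) ≈ 0.253 T.

B ≈ 0.253 T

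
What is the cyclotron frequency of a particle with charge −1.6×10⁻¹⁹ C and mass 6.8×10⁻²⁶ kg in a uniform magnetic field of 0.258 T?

f ≈ 9.66×10⁴ Hz

f = |q|B/(2πm).
f = (1.6×10⁻¹⁹)(0.258)/(2π·6.8×10⁻²⁶) ≈ 9.66×10⁴ Hz.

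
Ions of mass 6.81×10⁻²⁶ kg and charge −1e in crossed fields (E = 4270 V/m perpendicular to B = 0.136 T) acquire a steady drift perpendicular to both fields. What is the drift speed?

v_d ≈ 3.14×10⁴ m/s

In crossed fields the guiding centre drifts at v_d = |E×B|/B² = E/B, independent of charge and mass.
v_d = 4270/0.136 = 3.14×10⁴ m/s.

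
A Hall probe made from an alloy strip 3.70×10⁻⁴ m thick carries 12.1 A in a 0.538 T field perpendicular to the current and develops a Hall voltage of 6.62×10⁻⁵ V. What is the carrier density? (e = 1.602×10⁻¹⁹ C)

From V_H = IB/(n e t), n = IB/(V_H e t).
n = (12.1)(0.538)/((6.62×10⁻⁵)(1.602×10⁻¹⁹)(3.70×10⁻⁴)) ≈ 1.66×10²⁷ m⁻³.

n ≈ 1.66×10²⁷ m⁻³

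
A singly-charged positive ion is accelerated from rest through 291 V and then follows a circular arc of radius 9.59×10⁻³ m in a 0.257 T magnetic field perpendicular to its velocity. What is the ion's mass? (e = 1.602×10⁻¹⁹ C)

m ≈ 1.67×10⁻²⁷ kg

Combine |q|V = ½mv² and r = mv/(|q|B): eliminate v to get m = qB²r²/(2V).
m = (1.602×10⁻¹⁹)(0.257)²(9.59×10⁻³)²/(2·291) ≈ 1.67×10⁻²⁷ kg.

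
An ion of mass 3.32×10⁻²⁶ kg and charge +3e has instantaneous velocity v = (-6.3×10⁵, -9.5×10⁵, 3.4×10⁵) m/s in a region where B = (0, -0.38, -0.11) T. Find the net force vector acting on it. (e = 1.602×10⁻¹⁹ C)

F ≈ (1.12×10⁻¹³, -3.33×10⁻¹⁴, 1.15×10⁻¹³) N

v×B = (2.34×10⁵, -6.93×10⁴, 2.39×10⁵) N/C.
F = q v×B = (4.806×10⁻¹⁹ C)·(2.34×10⁵, -6.93×10⁴, 2.39×10⁵) = (1.12×10⁻¹³, -3.33×10⁻¹⁴, 1.15×10⁻¹³) N.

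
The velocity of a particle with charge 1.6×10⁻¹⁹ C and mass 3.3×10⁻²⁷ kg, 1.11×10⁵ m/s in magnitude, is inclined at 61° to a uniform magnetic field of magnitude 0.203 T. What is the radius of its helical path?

r ≈ 9.86×10⁻³ m

v⊥ = v sinθ = 1.11×10⁵·sin61° ≈ 9.708×10⁴ m/s.
r = m v⊥/(|q|B) = (3.3×10⁻²⁷)(9.708×10⁴)/((1.6×10⁻¹⁹)(0.203)) ≈ 9.86×10⁻³ m.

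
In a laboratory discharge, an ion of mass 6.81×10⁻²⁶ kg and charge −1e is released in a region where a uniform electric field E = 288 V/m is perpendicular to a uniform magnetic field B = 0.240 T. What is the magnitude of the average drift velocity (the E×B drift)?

The E×B drift speed is v_d = E/B.
v_d = 288/0.240 = 1200 m/s.

v_d ≈ 1200 m/s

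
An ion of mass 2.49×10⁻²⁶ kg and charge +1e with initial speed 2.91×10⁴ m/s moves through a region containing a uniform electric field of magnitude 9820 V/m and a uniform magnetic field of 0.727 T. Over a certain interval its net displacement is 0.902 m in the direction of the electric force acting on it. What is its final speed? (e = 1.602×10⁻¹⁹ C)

v_f ≈ 3.39×10⁵ m/s

B does no work; ΔKE = |q|E d.
½mv_f² = ½mv₀² + |q|Ed = ½(2.49×10⁻²⁶)(2.91×10⁴)² + (1.602×10⁻¹⁹)(9820)(0.902) ≈ 1.054×10⁻¹⁷ J + 1.419×10⁻¹⁵ J ≈ 1.430×10⁻¹⁵ J.
v_f = √(2·1.430×10⁻¹⁵/2.49×10⁻²⁶) ≈ 3.39×10⁵ m/s.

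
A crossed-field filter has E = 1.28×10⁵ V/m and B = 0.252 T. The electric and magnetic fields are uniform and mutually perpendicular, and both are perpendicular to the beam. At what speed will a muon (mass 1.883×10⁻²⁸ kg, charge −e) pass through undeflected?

For undeflected motion the electric and magnetic forces balance: qE = qvB.
v = E/B = 1.28×10⁵/0.252 = 5.08×10⁵ m/s.
The result is independent of the particle's charge and mass.

v = 5.08×10⁵ m/s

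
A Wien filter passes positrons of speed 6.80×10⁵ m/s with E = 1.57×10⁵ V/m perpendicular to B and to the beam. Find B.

Balance of forces in the selector: qE = qvB ⇒ B = E/v.
B = 1.57×10⁵/6.80×10⁵ = 0.231 T.

B = 0.231 T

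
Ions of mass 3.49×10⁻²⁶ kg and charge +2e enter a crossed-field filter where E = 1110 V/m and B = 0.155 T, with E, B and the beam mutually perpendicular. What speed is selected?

v = 7160 m/s

Zero net Lorentz force requires |qE| = |q v×B|, i.e. E = vB.
v = E/B = 1110/0.155 = 7160 m/s.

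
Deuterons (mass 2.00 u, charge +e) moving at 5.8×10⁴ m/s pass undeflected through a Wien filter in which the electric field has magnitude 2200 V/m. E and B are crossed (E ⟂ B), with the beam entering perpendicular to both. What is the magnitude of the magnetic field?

Balance of forces in the selector: qE = qvB ⇒ B = E/v.
B = 2200/5.8×10⁴ = 0.038 T.

B = 0.038 T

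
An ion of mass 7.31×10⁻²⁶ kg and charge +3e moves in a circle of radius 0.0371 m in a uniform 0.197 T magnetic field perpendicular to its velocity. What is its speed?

v ≈ 4.81×10⁴ m/s

From |q|vB = mv²/r, v = |q|Br/m.
v = (4.806×10⁻¹⁹)(0.197)(0.0371)/7.31×10⁻²⁶ ≈ 4.81×10⁴ m/s.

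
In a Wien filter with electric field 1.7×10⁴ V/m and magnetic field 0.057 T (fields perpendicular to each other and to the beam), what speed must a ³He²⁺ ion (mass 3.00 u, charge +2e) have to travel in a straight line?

Straight-line motion ⇒ electric and magnetic forces cancel, so E = vB.
v = E/B = 1.7×10⁴/0.057 = 3.0×10⁵ m/s.
The result is independent of the particle's charge and mass.

v = 3.0×10⁵ m/s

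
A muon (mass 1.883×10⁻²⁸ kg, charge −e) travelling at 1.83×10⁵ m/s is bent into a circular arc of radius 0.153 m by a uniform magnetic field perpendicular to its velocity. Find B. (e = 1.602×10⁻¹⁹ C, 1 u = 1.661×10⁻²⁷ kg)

B ≈ 1.41×10⁻³ T

From |q|vB = mv²/r, B = mv/(|q|r).
B = (1.883×10⁻²⁸)(1.83×10⁵)/((1.602×10⁻¹⁹)(0.153)) ≈ 1.41×10⁻³ T.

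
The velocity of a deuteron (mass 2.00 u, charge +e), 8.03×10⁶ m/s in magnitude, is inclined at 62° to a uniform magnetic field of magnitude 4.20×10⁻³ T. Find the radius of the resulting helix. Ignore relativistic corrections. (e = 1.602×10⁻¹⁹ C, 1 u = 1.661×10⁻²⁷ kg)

r ≈ 35.0 m

v⊥ = v sinθ = 8.03×10⁶·sin62° ≈ 7.090×10⁶ m/s.
r = m v⊥/(|q|B) = (3.322×10⁻²⁷)(7.090×10⁶)/((1.602×10⁻¹⁹)(4.20×10⁻³)) ≈ 35.0 m.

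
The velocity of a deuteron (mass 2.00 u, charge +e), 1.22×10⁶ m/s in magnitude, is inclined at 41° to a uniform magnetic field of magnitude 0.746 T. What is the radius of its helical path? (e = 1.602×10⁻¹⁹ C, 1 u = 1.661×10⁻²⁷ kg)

v⊥ = v sinθ = 1.22×10⁶·sin41° ≈ 8.004×10⁵ m/s.
r = m v⊥/(|q|B) = (3.322×10⁻²⁷)(8.004×10⁵)/((1.602×10⁻¹⁹)(0.746)) ≈ 0.0222 m.

r ≈ 0.0222 m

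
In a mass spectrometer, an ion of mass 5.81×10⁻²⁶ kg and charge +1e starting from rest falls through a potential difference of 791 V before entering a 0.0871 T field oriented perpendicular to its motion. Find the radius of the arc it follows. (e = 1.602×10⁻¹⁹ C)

Acceleration: |q|V = ½mv² ⇒ v = √(2|q|V/m) = √(2·1.602×10⁻¹⁹·791/5.81×10⁻²⁶) ≈ 6.605×10⁴ m/s.
In the field: r = mv/(|q|B) = (5.81×10⁻²⁶)(6.605×10⁴)/((1.602×10⁻¹⁹)(0.0871)) ≈ 0.275 m.

r ≈ 0.275 m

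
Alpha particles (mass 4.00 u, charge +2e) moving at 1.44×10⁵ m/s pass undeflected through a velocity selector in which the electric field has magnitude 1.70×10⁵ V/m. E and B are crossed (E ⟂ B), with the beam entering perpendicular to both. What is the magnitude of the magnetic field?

Balance of forces in the selector: qE = qvB ⇒ B = E/v.
B = 1.70×10⁵/1.44×10⁵ = 1.18 T.

B = 1.18 T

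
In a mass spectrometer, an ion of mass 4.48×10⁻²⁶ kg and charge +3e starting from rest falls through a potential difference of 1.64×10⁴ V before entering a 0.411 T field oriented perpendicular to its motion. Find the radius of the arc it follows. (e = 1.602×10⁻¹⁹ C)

r ≈ 0.135 m

Acceleration: |q|V = ½mv² ⇒ v = √(2|q|V/m) = √(2·4.806×10⁻¹⁹·1.64×10⁴/4.48×10⁻²⁶) ≈ 5.932×10⁵ m/s.
In the field: r = mv/(|q|B) = (4.48×10⁻²⁶)(5.932×10⁵)/((4.806×10⁻¹⁹)(0.411)) ≈ 0.135 m.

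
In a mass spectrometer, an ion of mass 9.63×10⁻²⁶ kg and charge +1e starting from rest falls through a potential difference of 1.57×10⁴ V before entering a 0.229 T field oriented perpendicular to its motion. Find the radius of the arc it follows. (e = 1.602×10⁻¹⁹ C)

r ≈ 0.600 m

Acceleration: |q|V = ½mv² ⇒ v = √(2|q|V/m) = √(2·1.602×10⁻¹⁹·1.57×10⁴/9.63×10⁻²⁶) ≈ 2.286×10⁵ m/s.
In the field: r = mv/(|q|B) = (9.63×10⁻²⁶)(2.286×10⁵)/((1.602×10⁻¹⁹)(0.229)) ≈ 0.600 m.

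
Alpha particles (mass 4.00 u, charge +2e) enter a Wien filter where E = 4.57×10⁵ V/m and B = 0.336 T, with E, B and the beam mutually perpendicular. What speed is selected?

Straight-line motion ⇒ electric and magnetic forces cancel, so E = vB.
v = E/B = 4.57×10⁵/0.336 = 1.36×10⁶ m/s.
The result is independent of the particle's charge and mass.

v = 1.36×10⁶ m/s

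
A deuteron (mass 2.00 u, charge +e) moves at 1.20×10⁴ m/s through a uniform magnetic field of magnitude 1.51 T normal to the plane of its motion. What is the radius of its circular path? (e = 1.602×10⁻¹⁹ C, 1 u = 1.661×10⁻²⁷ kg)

r ≈ 1.65×10⁻⁴ m

The magnetic force provides the centripetal force: |q|vB = mv²/r.
r = mv/(|q|B) = (3.322×10⁻²⁷)(1.20×10⁴)/((1.602×10⁻¹⁹)(1.51)) ≈ 1.65×10⁻⁴ m.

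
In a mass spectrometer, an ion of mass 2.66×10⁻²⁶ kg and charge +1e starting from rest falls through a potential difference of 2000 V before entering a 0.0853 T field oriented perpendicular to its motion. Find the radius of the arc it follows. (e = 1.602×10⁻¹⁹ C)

Acceleration: |q|V = ½mv² ⇒ v = √(2|q|V/m) = √(2·1.602×10⁻¹⁹·2000/2.66×10⁻²⁶) ≈ 1.552×10⁵ m/s.
In the field: r = mv/(|q|B) = (2.66×10⁻²⁶)(1.552×10⁵)/((1.602×10⁻¹⁹)(0.0853)) ≈ 0.302 m.

r ≈ 0.302 m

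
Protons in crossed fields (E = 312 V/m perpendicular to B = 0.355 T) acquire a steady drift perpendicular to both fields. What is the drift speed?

v_d ≈ 879 m/s

The E×B drift speed is v_d = E/B.
v_d = 312/0.355 = 879 m/s.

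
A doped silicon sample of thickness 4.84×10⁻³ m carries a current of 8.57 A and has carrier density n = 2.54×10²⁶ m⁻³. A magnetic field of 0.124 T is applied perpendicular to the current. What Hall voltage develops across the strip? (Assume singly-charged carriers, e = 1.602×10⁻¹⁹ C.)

V_H ≈ 5.40×10⁻⁶ V

V_H = IB/(n e t).
V_H = (8.57)(0.124)/((2.54×10²⁶)(1.602×10⁻¹⁹)(4.84×10⁻³)) ≈ 5.40×10⁻⁶ V.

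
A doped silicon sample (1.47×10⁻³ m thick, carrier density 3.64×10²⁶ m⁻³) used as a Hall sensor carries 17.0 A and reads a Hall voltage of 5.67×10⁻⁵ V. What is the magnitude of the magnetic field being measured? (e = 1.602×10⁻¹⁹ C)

From V_H = IB/(n e t), B = V_H n e t / I.
B = (5.67×10⁻⁵)(3.64×10²⁶)(1.602×10⁻¹⁹)(1.47×10⁻³)/17.0 ≈ 0.286 T.

B ≈ 0.286 T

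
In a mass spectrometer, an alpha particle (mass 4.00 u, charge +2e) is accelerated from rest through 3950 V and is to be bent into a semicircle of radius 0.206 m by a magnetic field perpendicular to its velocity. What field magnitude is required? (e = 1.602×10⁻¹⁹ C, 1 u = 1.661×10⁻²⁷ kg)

v = √(2|q|V/m) = √(2·3.204×10⁻¹⁹·3950/6.644×10⁻²⁷) ≈ 6.172×10⁵ m/s.
B = mv/(|q|r) = (6.644×10⁻²⁷)(6.172×10⁵)/((3.204×10⁻¹⁹)(0.206)) ≈ 0.0621 T.

B ≈ 0.0621 T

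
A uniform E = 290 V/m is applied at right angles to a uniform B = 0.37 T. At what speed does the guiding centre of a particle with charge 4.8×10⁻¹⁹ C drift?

The steady drift has the magnetic force balancing the electric force, so v_d = E/B.
v_d = 290/0.37 = 780 m/s.

v_d ≈ 780 m/s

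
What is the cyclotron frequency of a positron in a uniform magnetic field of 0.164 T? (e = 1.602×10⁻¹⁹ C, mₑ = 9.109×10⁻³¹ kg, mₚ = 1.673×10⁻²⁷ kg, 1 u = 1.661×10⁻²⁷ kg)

f ≈ 4.59×10⁹ Hz

f = |q|B/(2πm).
f = (1.602×10⁻¹⁹)(0.164)/(2π·9.109×10⁻³¹) ≈ 4.59×10⁹ Hz.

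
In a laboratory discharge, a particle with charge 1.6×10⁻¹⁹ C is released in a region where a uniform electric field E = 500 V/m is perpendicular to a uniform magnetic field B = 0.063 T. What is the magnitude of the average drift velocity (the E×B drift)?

v_d ≈ 7900 m/s

The steady drift has the magnetic force balancing the electric force, so v_d = E/B.
v_d = 500/0.063 = 7900 m/s.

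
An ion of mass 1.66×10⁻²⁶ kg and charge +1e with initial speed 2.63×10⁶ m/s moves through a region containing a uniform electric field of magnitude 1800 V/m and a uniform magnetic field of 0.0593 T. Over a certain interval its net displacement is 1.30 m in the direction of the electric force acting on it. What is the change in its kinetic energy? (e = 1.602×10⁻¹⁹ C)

The magnetic force is always ⟂ v and does no work; only the electric force changes KE.
ΔKE = F_E · d = |q|E d = (1.602×10⁻¹⁹)(1800)(1.30) ≈ 3.75×10⁻¹⁶ J.

ΔKE ≈ 3.75×10⁻¹⁶ J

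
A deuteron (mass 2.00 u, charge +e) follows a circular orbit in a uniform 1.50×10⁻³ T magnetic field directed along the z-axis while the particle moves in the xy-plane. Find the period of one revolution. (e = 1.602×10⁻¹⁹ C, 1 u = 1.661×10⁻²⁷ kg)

T ≈ 8.69×10⁻⁵ s

The cyclotron period depends only on m, q, B: T = 2πm/(|q|B).
T = 2π(3.322×10⁻²⁷)/((1.602×10⁻¹⁹)(1.50×10⁻³)) ≈ 8.69×10⁻⁵ s.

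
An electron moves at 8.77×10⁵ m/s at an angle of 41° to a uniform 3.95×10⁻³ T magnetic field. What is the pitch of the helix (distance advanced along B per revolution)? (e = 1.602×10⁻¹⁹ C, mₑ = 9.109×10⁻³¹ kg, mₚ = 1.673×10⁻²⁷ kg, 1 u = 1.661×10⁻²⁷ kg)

v∥ = v cosθ = 8.77×10⁵·cos41° ≈ 6.619×10⁵ m/s.
T = 2πm/(|q|B) = 2π(9.109×10⁻³¹)/((1.602×10⁻¹⁹)(3.95×10⁻³)) ≈ 9.045×10⁻⁹ s.
pitch = v∥ T = (6.619×10⁵)(9.045×10⁻⁹) ≈ 5.99×10⁻³ m.

p ≈ 5.99×10⁻³ m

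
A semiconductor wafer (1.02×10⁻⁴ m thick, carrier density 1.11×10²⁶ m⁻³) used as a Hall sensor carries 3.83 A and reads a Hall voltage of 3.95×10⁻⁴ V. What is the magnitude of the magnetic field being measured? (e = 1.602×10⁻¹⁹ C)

From V_H = IB/(n e t), B = V_H n e t / I.
B = (3.95×10⁻⁴)(1.11×10²⁶)(1.602×10⁻¹⁹)(1.02×10⁻⁴)/3.83 ≈ 0.187 T.

B ≈ 0.187 T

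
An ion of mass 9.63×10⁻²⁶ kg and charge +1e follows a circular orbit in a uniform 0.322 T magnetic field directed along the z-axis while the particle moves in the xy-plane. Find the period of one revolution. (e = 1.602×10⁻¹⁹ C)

The cyclotron period depends only on m, q, B: T = 2πm/(|q|B).
T = 2π(9.63×10⁻²⁶)/((1.602×10⁻¹⁹)(0.322)) ≈ 1.17×10⁻⁵ s.

T ≈ 1.17×10⁻⁵ s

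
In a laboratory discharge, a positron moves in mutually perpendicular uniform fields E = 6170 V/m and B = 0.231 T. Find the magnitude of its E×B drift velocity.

In crossed fields the guiding centre drifts at v_d = |E×B|/B² = E/B, independent of charge and mass.
v_d = 6170/0.231 = 2.67×10⁴ m/s.

v_d ≈ 2.67×10⁴ m/s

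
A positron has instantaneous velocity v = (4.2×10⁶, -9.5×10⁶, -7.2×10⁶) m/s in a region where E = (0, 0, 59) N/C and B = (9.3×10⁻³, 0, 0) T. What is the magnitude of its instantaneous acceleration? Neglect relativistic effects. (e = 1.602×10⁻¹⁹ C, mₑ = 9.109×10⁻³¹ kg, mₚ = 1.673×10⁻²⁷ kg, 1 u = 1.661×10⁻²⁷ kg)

|a| ≈ 1.95×10¹⁶ m/s²

v×B = (0, -6.70×10⁴, 8.84×10⁴) N/C.
E + v×B = (0, -6.70×10⁴, 8.84×10⁴) N/C.
F = q(E + v×B) = (1.602×10⁻¹⁹ C)·(0, -6.70×10⁴, 8.84×10⁴) = (0, -1.07×10⁻¹⁴, 1.42×10⁻¹⁴) N.
|a| = |F|/m = 1.777×10⁻¹⁴/9.109×10⁻³¹ ≈ 1.95×10¹⁶ m/s².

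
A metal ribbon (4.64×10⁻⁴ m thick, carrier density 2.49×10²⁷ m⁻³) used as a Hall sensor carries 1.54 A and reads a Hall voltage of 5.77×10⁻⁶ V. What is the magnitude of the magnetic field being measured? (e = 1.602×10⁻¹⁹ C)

B ≈ 0.693 T

From V_H = IB/(n e t), B = V_H n e t / I.
B = (5.77×10⁻⁶)(2.49×10²⁷)(1.602×10⁻¹⁹)(4.64×10⁻⁴)/1.54 ≈ 0.693 T.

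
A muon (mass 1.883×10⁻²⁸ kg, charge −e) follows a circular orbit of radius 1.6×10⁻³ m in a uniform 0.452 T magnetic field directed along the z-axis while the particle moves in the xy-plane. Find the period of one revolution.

The cyclotron period depends only on m, q, B: T = 2πm/(|q|B).
T = 2π(1.883×10⁻²⁸)/((1.602×10⁻¹⁹)(0.452)) ≈ 1.63×10⁻⁸ s.

T ≈ 1.63×10⁻⁸ s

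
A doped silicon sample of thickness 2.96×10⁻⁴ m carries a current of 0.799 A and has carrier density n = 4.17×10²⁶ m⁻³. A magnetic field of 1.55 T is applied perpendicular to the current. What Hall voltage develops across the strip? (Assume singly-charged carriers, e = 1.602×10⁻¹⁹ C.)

V_H = IB/(n e t).
V_H = (0.799)(1.55)/((4.17×10²⁶)(1.602×10⁻¹⁹)(2.96×10⁻⁴)) ≈ 6.26×10⁻⁵ V.

V_H ≈ 6.26×10⁻⁵ V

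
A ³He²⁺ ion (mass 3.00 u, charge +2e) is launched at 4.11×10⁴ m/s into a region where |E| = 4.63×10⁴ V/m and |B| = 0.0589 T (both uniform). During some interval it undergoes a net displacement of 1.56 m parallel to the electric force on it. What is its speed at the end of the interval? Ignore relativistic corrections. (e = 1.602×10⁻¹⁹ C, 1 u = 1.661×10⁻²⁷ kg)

B does no work; ΔKE = |q|E d.
½mv_f² = ½mv₀² + |q|Ed = ½(4.983×10⁻²⁷)(4.11×10⁴)² + (3.204×10⁻¹⁹)(4.63×10⁴)(1.56) ≈ 4.209×10⁻¹⁸ J + 2.314×10⁻¹⁴ J ≈ 2.315×10⁻¹⁴ J.
v_f = √(2·2.315×10⁻¹⁴/4.983×10⁻²⁷) ≈ 3.05×10⁶ m/s.

v_f ≈ 3.05×10⁶ m/s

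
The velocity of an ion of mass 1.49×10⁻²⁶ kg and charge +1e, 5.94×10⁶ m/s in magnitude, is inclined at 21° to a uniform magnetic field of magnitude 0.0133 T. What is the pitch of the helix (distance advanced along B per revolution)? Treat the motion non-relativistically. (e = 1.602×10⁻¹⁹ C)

p ≈ 244 m

v∥ = v cosθ = 5.94×10⁶·cos21° ≈ 5.545×10⁶ m/s.
T = 2πm/(|q|B) = 2π(1.49×10⁻²⁶)/((1.602×10⁻¹⁹)(0.0133)) ≈ 4.394×10⁻⁵ s.
pitch = v∥ T = (5.545×10⁶)(4.394×10⁻⁵) ≈ 244 m.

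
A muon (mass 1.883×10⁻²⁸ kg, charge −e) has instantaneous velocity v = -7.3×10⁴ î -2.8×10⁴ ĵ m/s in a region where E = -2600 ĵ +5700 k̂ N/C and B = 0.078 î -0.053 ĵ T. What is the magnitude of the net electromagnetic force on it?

|F| ≈ 1.93×10⁻¹⁵ N

v×B = (0, 0, 6050) N/C.
E + v×B = (0, -2600, 1.18×10⁴) N/C.
F = q(E + v×B) = (−1.602×10⁻¹⁹ C)·(0, -2600, 1.18×10⁴) = (0, 4.17×10⁻¹⁶, -1.88×10⁻¹⁵) N.
|F| = 1.93×10⁻¹⁵ N.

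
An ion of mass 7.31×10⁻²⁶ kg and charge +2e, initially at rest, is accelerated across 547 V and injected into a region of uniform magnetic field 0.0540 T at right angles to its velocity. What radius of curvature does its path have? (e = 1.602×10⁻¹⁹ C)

Acceleration: |q|V = ½mv² ⇒ v = √(2|q|V/m) = √(2·3.204×10⁻¹⁹·547/7.31×10⁻²⁶) ≈ 6.925×10⁴ m/s.
In the field: r = mv/(|q|B) = (7.31×10⁻²⁶)(6.925×10⁴)/((3.204×10⁻¹⁹)(0.0540)) ≈ 0.293 m.

r ≈ 0.293 m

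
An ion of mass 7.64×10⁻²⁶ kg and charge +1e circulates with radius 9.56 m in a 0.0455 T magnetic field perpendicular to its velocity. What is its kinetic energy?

v = |q|Br/m, then KE = ½mv² = (qBr)²/(2m).
v = (1.602×10⁻¹⁹)(0.0455)(9.56)/7.64×10⁻²⁶ ≈ 9.121×10⁵ m/s.
KE = ½(7.64×10⁻²⁶)(9.121×10⁵)² ≈ 3.18×10⁻¹⁴ J.

KE ≈ 3.18×10⁻¹⁴ J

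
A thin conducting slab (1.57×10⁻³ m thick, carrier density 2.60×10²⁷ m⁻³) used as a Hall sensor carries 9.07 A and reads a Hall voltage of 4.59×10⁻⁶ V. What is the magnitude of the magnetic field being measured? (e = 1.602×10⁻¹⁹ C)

B ≈ 0.331 T

From V_H = IB/(n e t), B = V_H n e t / I.
B = (4.59×10⁻⁶)(2.60×10²⁷)(1.602×10⁻¹⁹)(1.57×10⁻³)/9.07 ≈ 0.331 T.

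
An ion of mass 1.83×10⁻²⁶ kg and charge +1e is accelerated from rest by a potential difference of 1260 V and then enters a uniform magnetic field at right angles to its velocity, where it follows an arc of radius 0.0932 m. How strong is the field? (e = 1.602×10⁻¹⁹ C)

v = √(2|q|V/m) = √(2·1.602×10⁻¹⁹·1260/1.83×10⁻²⁶) ≈ 1.485×10⁵ m/s.
B = mv/(|q|r) = (1.83×10⁻²⁶)(1.485×10⁵)/((1.602×10⁻¹⁹)(0.0932)) ≈ 0.182 T.

B ≈ 0.182 T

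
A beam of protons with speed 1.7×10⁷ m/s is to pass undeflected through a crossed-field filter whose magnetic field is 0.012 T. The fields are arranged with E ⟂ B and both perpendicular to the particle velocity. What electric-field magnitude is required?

For straight-line motion qE = qvB, so E = vB.
E = 1.7×10⁷ × 0.012 = 2.0×10⁵ V/m.

E = 2.0×10⁵ V/m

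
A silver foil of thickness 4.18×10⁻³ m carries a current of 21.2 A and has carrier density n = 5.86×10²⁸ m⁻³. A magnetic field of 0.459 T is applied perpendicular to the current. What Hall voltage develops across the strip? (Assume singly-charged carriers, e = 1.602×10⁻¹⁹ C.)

V_H ≈ 2.48×10⁻⁷ V

V_H = IB/(n e t).
V_H = (21.2)(0.459)/((5.86×10²⁸)(1.602×10⁻¹⁹)(4.18×10⁻³)) ≈ 2.48×10⁻⁷ V.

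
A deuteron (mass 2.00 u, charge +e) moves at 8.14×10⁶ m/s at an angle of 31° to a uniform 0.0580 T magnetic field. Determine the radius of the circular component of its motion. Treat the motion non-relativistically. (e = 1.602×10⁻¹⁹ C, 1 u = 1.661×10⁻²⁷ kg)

v⊥ = v sinθ = 8.14×10⁶·sin31° ≈ 4.192×10⁶ m/s.
r = m v⊥/(|q|B) = (3.322×10⁻²⁷)(4.192×10⁶)/((1.602×10⁻¹⁹)(0.0580)) ≈ 1.50 m.

r ≈ 1.50 m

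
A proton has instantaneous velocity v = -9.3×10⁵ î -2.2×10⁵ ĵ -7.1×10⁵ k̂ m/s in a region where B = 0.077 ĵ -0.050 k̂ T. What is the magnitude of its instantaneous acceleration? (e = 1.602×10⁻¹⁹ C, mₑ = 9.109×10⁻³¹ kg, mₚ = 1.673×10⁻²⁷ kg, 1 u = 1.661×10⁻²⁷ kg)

v×B = (6.57×10⁴, -4.65×10⁴, -7.16×10⁴) N/C.
F = q v×B = (1.602×10⁻¹⁹ C)·(6.57×10⁴, -4.65×10⁴, -7.16×10⁴) = (1.05×10⁻¹⁴, -7.45×10⁻¹⁵, -1.15×10⁻¹⁴) N.
|a| = |F|/m = 1.726×10⁻¹⁴/1.673×10⁻²⁷ ≈ 1.03×10¹³ m/s².

|a| ≈ 1.03×10¹³ m/s²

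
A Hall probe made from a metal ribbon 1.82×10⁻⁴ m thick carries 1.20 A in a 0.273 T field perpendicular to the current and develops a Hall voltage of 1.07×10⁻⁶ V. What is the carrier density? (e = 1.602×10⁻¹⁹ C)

n ≈ 1.05×10²⁸ m⁻³

From V_H = IB/(n e t), n = IB/(V_H e t).
n = (1.20)(0.273)/((1.07×10⁻⁶)(1.602×10⁻¹⁹)(1.82×10⁻⁴)) ≈ 1.05×10²⁸ m⁻³.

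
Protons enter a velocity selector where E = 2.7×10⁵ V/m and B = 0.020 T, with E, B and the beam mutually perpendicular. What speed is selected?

Zero net Lorentz force requires |qE| = |q v×B|, i.e. E = vB.
v = E/B = 2.7×10⁵/0.020 = 1.4×10⁷ m/s.

v = 1.4×10⁷ m/s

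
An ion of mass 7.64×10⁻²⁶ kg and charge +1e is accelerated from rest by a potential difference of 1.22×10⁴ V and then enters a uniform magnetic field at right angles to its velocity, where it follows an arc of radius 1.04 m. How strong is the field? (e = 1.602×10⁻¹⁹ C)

v = √(2|q|V/m) = √(2·1.602×10⁻¹⁹·1.22×10⁴/7.64×10⁻²⁶) ≈ 2.262×10⁵ m/s.
B = mv/(|q|r) = (7.64×10⁻²⁶)(2.262×10⁵)/((1.602×10⁻¹⁹)(1.04)) ≈ 0.104 T.

B ≈ 0.104 T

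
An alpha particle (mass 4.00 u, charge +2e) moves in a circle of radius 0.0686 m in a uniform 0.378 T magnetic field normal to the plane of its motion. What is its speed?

From |q|vB = mv²/r, v = |q|Br/m.
v = (3.204×10⁻¹⁹)(0.378)(0.0686)/6.644×10⁻²⁷ ≈ 1.25×10⁶ m/s.

v ≈ 1.25×10⁶ m/s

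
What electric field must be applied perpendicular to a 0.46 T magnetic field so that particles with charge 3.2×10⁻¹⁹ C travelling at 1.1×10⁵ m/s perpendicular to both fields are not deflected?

For straight-line motion qE = qvB, so E = vB.
E = 1.1×10⁵ × 0.46 = 5.1×10⁴ V/m.

E = 5.1×10⁴ V/m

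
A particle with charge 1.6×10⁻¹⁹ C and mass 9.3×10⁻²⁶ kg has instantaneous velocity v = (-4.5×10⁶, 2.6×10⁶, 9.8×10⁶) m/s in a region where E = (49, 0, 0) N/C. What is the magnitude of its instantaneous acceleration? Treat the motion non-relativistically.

Only an electric field acts, so F = qE = (1.6×10⁻¹⁹ C)·(49.0, 0, 0) = (7.84×10⁻¹⁸, 0, 0) N.
|a| = |F|/m = 7.840×10⁻¹⁸/9.3×10⁻²⁶ ≈ 8.43×10⁷ m/s².

|a| ≈ 8.43×10⁷ m/s²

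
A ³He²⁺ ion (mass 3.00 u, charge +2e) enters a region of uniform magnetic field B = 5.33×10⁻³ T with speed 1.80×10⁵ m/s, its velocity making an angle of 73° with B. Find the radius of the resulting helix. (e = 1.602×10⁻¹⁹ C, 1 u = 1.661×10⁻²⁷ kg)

r ≈ 0.502 m

v⊥ = v sinθ = 1.80×10⁵·sin73° ≈ 1.721×10⁵ m/s.
r = m v⊥/(|q|B) = (4.983×10⁻²⁷)(1.721×10⁵)/((3.204×10⁻¹⁹)(5.33×10⁻³)) ≈ 0.502 m.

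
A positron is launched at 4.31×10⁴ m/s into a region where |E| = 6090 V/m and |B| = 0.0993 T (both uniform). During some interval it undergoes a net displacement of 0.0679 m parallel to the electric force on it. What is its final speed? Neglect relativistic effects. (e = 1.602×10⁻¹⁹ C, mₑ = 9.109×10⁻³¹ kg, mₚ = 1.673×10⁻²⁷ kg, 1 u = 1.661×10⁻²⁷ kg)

B does no work; ΔKE = |q|E d.
½mv_f² = ½mv₀² + |q|Ed = ½(9.109×10⁻³¹)(4.31×10⁴)² + (1.602×10⁻¹⁹)(6090)(0.0679) ≈ 8.460×10⁻²² J + 6.624×10⁻¹⁷ J ≈ 6.625×10⁻¹⁷ J.
v_f = √(2·6.625×10⁻¹⁷/9.109×10⁻³¹) ≈ 1.21×10⁷ m/s.

v_f ≈ 1.21×10⁷ m/s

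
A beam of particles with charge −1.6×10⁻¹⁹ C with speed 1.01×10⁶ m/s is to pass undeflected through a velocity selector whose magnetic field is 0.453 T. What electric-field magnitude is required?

For straight-line motion qE = qvB, so E = vB.
E = 1.01×10⁶ × 0.453 = 4.58×10⁵ V/m.

E = 4.58×10⁵ V/m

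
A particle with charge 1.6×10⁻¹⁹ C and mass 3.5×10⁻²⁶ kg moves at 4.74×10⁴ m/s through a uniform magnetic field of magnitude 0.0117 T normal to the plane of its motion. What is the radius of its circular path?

The magnetic force provides the centripetal force: |q|vB = mv²/r.
r = mv/(|q|B) = (3.5×10⁻²⁶)(4.74×10⁴)/((1.6×10⁻¹⁹)(0.0117)) ≈ 0.886 m.

r ≈ 0.886 m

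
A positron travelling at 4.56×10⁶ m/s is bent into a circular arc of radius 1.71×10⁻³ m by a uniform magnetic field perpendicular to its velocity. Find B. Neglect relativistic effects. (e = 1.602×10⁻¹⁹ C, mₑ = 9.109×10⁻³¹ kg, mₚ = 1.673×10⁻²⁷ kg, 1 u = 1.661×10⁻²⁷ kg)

B ≈ 0.0152 T

From |q|vB = mv²/r, B = mv/(|q|r).
B = (9.109×10⁻³¹)(4.56×10⁶)/((1.602×10⁻¹⁹)(1.71×10⁻³)) ≈ 0.0152 T.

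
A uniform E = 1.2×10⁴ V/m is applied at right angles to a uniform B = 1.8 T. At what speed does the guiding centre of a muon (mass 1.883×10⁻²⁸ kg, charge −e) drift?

The E×B drift speed is v_d = E/B.
v_d = 1.2×10⁴/1.8 = 6700 m/s.

v_d ≈ 6700 m/s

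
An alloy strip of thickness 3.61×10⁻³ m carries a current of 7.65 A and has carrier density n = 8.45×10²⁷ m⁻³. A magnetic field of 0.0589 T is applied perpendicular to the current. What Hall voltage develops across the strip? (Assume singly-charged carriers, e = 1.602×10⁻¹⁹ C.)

V_H ≈ 9.22×10⁻⁸ V

V_H = IB/(n e t).
V_H = (7.65)(0.0589)/((8.45×10²⁷)(1.602×10⁻¹⁹)(3.61×10⁻³)) ≈ 9.22×10⁻⁸ V.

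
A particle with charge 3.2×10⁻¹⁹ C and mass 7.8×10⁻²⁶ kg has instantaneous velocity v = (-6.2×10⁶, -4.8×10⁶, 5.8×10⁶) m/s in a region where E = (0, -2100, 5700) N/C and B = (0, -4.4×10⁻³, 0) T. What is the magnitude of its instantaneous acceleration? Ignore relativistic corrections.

v×B = (2.55×10⁴, 0, 2.73×10⁴) N/C.
E + v×B = (2.55×10⁴, -2100, 3.30×10⁴) N/C.
F = q(E + v×B) = (3.2×10⁻¹⁹ C)·(2.55×10⁴, -2100, 3.30×10⁴) = (8.17×10⁻¹⁵, -6.72×10⁻¹⁶, 1.06×10⁻¹⁴) N.
|a| = |F|/m = 1.336×10⁻¹⁴/7.8×10⁻²⁶ ≈ 1.71×10¹¹ m/s².

|a| ≈ 1.71×10¹¹ m/s²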